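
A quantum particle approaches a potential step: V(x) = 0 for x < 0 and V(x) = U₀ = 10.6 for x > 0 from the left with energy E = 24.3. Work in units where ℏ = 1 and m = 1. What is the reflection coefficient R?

The wavenumbers are k₁ = √(2mE)/ℏ = 6.971 on the left and k₂ = √(2m(E − U₀))/ℏ = 5.235 on the right.
Continuity of ψ and ψ′ at the step yields the reflection amplitude r = (k₁ − k₂)/(k₁ + k₂) = 0.1423; thus R = |r|² = 0.02025, T = 0.9798.

R = 0.0202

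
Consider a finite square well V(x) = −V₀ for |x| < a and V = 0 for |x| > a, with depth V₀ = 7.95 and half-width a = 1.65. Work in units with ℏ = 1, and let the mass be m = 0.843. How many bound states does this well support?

N = 4

The dimensionless depth is z₀ = a√(2mV₀)/ℏ = 1.65 × √(13.40) = 6.041.
The even/odd transcendental equations gain one root per π/2 in z₀, giving N = 1 + ⌊2z₀/π⌋ = 1 + ⌊3.846⌋ = 4.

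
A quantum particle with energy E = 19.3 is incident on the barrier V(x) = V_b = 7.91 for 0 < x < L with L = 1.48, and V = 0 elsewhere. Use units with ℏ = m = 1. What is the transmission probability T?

T = 0.966

E > V_b: inside the barrier k₂ = √(2m(E − V_b))/ℏ = 4.773, k₂L = 7.064.
Matching at both interfaces gives T⁻¹ = 1 + V_b² sin²(k₂L) / [4E(E − V_b)] = 1.035, hence T = 0.966.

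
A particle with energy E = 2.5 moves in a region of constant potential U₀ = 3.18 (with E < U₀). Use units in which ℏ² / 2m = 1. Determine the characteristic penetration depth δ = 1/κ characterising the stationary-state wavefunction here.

δ = 1.21

Since E < U₀ the TISE in this region is ψ'' = κ²ψ with κ = √(2m(U₀ − E))/ℏ.
κ = √(2 × 0.5 × 0.68) = 0.8246. The penetration depth is δ = 1/κ = 1.21.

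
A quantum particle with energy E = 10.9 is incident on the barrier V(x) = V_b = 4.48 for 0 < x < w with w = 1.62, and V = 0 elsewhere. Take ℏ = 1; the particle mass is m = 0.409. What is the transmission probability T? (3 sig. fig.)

T = 0.979

Above the barrier the interior wavenumber is k₂ = √(2m(E − V_b))/ℏ = 2.292, giving phase k₂w = 3.712.
T = [1 + V_b² sin²(k₂w) / (4E(E − V_b))]⁻¹ = 1/1.021 = 0.979.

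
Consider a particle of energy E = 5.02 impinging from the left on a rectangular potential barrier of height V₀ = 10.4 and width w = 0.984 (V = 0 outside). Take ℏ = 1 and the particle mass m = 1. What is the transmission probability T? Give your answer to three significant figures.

E < V₀: inside the barrier ψ ∝ e^{±κx} with κ = √(2m(V₀ − E))/ℏ = 3.280.
κw = 3.228, sinh(κw) = 12.59.
Matching ψ, ψ′ at both faces gives T = [1 + V₀² sinh²(κw) / (4E(V₀ − E))]⁻¹ = 1/159.7 = 0.00626.

T = 0.00626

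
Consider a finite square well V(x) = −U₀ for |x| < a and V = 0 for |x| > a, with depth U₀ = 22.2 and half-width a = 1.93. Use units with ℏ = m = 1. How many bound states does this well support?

Define the well-strength parameter z₀ = (a/ℏ)√(2mU₀) = 1.93 × √(2·1·22.2) = 12.86.
The even/odd transcendental equations gain one root per π/2 in z₀, giving N = 1 + ⌊2z₀/π⌋ = 1 + ⌊8.187⌋ = 9.

N = 9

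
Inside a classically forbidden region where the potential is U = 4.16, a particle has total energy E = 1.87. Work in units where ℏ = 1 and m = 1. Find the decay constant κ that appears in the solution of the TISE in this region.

Since E < U the TISE in this region is ψ'' = κ²ψ with κ = √(2m(U − E))/ℏ.
κ = √(2 × 1 × 2.29) = 2.140.

κ = 2.14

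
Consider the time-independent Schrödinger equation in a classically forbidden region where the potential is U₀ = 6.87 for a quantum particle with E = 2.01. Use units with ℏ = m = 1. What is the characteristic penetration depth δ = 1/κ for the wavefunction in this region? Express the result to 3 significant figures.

Since E < U₀ the TISE in this region is ψ'' = κ²ψ with κ = √(2m(U₀ − E))/ℏ.
κ = √(2 × 1 × 4.86) = 3.118. The penetration depth is δ = 1/κ = 0.321.

δ = 0.321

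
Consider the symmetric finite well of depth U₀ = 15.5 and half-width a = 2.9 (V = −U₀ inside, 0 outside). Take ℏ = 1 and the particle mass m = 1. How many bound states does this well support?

The dimensionless depth is z₀ = a√(2mU₀)/ℏ = 2.9 × √(31.00) = 16.15.
The even/odd transcendental equations gain one root per π/2 in z₀, giving N = 1 + ⌊2z₀/π⌋ = 1 + ⌊10.28⌋ = 11.

N = 11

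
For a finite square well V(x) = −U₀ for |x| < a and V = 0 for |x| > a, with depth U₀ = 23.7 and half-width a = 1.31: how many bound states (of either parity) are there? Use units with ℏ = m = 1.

The dimensionless depth is z₀ = a√(2mU₀)/ℏ = 1.31 × √(47.40) = 9.019.
A new bound state (alternating even/odd) appears each time z₀ passes a multiple of π/2, so N = ⌊2z₀/π⌋ + 1 = ⌊5.742⌋ + 1 = 6.

N = 6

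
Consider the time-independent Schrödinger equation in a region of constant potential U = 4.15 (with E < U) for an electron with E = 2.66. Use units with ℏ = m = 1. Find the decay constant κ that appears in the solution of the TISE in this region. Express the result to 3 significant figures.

Since E < U the TISE in this region is ψ'' = κ²ψ with κ = √(2m(U − E))/ℏ.
κ = √(2 × 1 × 1.49) = 1.726.

κ = 1.73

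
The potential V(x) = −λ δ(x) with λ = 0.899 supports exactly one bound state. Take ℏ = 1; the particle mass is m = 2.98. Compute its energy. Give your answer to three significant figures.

For x ≠ 0 the bound state is ψ ∝ e^{−κ|x|}; integrating the TISE across the delta gives the cusp condition 2κ = 2mλ/ℏ², so κ = 2.679.
Then E = −ℏ²κ²/(2m) = −mλ²/(2ℏ²) = -1.204.

E = -1.20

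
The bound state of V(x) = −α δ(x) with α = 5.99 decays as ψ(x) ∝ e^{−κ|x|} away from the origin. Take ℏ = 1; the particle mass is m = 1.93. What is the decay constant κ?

κ = 11.6

Integrate −(ℏ²/2m)ψ'' − αδ(x)ψ = Eψ from −ε to +ε: the ψ'' term gives ψ'(0⁺) − ψ'(0⁻) and the δ term gives −(2mα/ℏ²)ψ(0).
With ψ ∝ e^{−κ|x|} this yields −2κ = −2mα/ℏ², so κ = mα/ℏ² = 11.56.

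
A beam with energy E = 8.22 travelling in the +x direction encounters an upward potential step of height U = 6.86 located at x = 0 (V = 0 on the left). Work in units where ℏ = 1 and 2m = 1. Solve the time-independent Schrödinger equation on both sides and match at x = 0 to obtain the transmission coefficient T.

The wavenumbers are k₁ = √(2mE)/ℏ = 2.867 on the left and k₂ = √(2m(E − U))/ℏ = 1.166 on the right.
Matching ψ and ψ′ at x = 0 gives r = (k₁ − k₂)/(k₁ + k₂), so R = r² = 0.1778 and T = 1 − R = 0.8222.

T = 0.822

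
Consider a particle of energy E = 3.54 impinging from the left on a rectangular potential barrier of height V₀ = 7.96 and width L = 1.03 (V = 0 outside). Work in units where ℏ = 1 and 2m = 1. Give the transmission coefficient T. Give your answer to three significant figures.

T = 0.0507

E < V₀: inside the barrier ψ ∝ e^{±κx} with κ = √(2m(V₀ − E))/ℏ = 2.102.
κL = 2.165, sinh(κL) = 4.302.
The exact tunnelling result is T⁻¹ = 1 + V₀² sinh²(κL) / [4E(V₀ − E)] = 19.74, so T = 0.0507.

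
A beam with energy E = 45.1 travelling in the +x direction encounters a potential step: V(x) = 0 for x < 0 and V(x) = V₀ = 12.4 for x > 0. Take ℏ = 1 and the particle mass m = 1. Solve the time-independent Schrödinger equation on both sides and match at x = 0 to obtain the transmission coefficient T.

T = 0.994

On each side the TISE gives plane waves with k = √(2m(E − V))/ℏ: k₁ = √(2·1·45.1) = 9.497, k₂ = √(2·1·32.7) = 8.087.
Continuity of ψ and ψ′ at the step yields the reflection amplitude r = (k₁ − k₂)/(k₁ + k₂) = 0.08020; thus R = |r|² = 0.006433, T = 0.9936.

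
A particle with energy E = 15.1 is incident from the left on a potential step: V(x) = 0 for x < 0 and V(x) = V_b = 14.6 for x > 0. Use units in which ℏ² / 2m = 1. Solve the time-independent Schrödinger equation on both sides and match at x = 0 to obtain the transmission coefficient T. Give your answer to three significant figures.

T = 0.521

The wavenumbers are k₁ = √(2mE)/ℏ = 3.886 on the left and k₂ = √(2m(E − V_b))/ℏ = 0.7071 on the right.
Continuity of ψ and ψ′ at the step yields the reflection amplitude r = (k₁ − k₂)/(k₁ + k₂) = 0.6921; thus R = |r|² = 0.4790, T = 0.5210.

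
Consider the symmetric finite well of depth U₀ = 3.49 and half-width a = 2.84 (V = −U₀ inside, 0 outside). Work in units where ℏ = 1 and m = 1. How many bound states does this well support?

N = 5

The dimensionless depth is z₀ = a√(2mU₀)/ℏ = 2.84 × √(6.980) = 7.503.
A new bound state (alternating even/odd) appears each time z₀ passes a multiple of π/2, so N = ⌊2z₀/π⌋ + 1 = ⌊4.777⌋ + 1 = 5.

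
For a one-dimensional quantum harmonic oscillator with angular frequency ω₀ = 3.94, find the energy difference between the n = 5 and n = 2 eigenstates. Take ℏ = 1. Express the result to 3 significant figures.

ΔE = 11.8

E_n = ℏω₀(n + ½), so ΔE = (5 − 2) ℏω₀ = 3 × 3.94 = 11.82.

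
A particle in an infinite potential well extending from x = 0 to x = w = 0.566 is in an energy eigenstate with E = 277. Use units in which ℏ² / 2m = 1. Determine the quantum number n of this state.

n = 3

For an infinite well E_n = n²π²ℏ²/(2mw²), so n = (w/πℏ)√(2mE).
n = (0.566/π) × √(2 × 0.5 × 277) = 2.999 → n = 3.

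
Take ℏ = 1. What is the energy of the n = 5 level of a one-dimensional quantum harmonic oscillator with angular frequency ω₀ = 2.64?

E = 14.5

The oscillator eigenvalues are E_n = ℏω₀(n + ½), so E_5 = 2.64 × 5.5 = 14.52.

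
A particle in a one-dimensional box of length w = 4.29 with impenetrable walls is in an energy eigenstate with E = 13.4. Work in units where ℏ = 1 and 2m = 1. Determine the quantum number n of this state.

n = 5

From E_n = n²π²ℏ²/(2mw²) invert to n = √(2mw²E)/(πℏ).
n = (4.29/π) × √(2 × 0.5 × 13.4) = 4.999 → n = 5.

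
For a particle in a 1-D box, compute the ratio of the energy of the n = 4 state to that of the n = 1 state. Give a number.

16

Since E_n ∝ n², the ratio is (4/1)² = 16.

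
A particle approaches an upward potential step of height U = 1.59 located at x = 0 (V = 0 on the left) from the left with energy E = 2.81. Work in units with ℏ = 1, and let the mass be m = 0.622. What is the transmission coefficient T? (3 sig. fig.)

On each side the TISE gives plane waves with k = √(2m(E − V))/ℏ: k₁ = √(2·0.622·2.81) = 1.870, k₂ = √(2·0.622·1.22) = 1.232.
Matching ψ and ψ′ at x = 0 gives r = (k₁ − k₂)/(k₁ + k₂), so R = r² = 0.04228 and T = 1 − R = 0.9577.

T = 0.958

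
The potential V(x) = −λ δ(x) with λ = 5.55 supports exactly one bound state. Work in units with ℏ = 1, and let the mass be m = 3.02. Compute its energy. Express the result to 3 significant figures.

For x ≠ 0 the bound state is ψ ∝ e^{−κ|x|}; integrating the TISE across the delta gives the cusp condition 2κ = 2mλ/ℏ², so κ = 16.76.
Then E = −ℏ²κ²/(2m) = −mλ²/(2ℏ²) = -46.51.

E = -46.5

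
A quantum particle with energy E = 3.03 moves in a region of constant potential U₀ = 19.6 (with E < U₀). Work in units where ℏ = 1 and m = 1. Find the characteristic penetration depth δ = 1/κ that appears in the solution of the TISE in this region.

Since E < U₀ the TISE in this region is ψ'' = κ²ψ with κ = √(2m(U₀ − E))/ℏ.
κ = √(2 × 1 × 16.57) = 5.757. The penetration depth is δ = 1/κ = 0.174.

δ = 0.174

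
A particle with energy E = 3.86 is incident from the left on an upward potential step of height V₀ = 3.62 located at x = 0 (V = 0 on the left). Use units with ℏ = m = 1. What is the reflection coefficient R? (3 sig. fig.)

On each side the TISE gives plane waves with k = √(2m(E − V))/ℏ: k₁ = √(2·1·3.86) = 2.778, k₂ = √(2·1·0.24) = 0.6928.
Matching ψ and ψ′ at x = 0 gives r = (k₁ − k₂)/(k₁ + k₂), so R = r² = 0.3610 and T = 1 − R = 0.6390.

R = 0.361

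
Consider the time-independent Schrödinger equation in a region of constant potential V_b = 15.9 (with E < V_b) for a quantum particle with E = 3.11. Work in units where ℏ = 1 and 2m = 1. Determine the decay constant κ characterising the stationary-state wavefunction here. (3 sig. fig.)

κ = 3.58

Since E < V_b the TISE in this region is ψ'' = κ²ψ with κ = √(2m(V_b − E))/ℏ.
κ = √(2 × 0.5 × 12.79) = 3.576.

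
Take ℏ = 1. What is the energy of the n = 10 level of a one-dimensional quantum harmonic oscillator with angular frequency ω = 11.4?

The oscillator eigenvalues are E_n = ℏω(n + ½), so E_10 = 11.4 × 10.5 = 119.7.

E = 120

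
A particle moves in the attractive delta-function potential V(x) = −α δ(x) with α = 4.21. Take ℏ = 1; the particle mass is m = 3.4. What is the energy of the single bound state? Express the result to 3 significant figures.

E = -30.1

For x ≠ 0 the bound state is ψ ∝ e^{−κ|x|}; integrating the TISE across the delta gives the cusp condition 2κ = 2mα/ℏ², so κ = 14.31.
Then E = −ℏ²κ²/(2m) = −mα²/(2ℏ²) = -30.13.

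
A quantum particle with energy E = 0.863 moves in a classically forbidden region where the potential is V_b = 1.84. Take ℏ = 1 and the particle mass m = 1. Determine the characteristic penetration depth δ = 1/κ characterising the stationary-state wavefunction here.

δ = 0.715

Since E < V_b the TISE in this region is ψ'' = κ²ψ with κ = √(2m(V_b − E))/ℏ.
κ = √(2 × 1 × 0.977) = 1.398. The penetration depth is δ = 1/κ = 0.715.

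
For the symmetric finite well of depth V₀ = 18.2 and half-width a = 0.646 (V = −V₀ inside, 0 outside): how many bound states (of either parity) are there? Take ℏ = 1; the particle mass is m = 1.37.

Define the well-strength parameter z₀ = (a/ℏ)√(2mV₀) = 0.646 × √(2·1.37·18.2) = 4.562.
A new bound state (alternating even/odd) appears each time z₀ passes a multiple of π/2, so N = ⌊2z₀/π⌋ + 1 = ⌊2.904⌋ + 1 = 3.

N = 3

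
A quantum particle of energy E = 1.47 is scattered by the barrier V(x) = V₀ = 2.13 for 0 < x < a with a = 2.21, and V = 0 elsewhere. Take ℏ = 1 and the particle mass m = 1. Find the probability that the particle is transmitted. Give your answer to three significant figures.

Since E < V₀ the interior solution is evanescent with decay constant κ = √(2m(V₀ − E))/ℏ = 1.149.
κa = 2.539, sinh(κa) = 6.295.
The exact tunnelling result is T⁻¹ = 1 + V₀² sinh²(κa) / [4E(V₀ − E)] = 47.32, so T = 0.0211.

T = 0.0211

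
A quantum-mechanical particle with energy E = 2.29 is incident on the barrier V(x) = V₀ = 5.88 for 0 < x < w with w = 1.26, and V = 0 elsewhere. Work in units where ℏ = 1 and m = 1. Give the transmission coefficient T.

T = 0.00443

E < V₀: inside the barrier ψ ∝ e^{±κx} with κ = √(2m(V₀ − E))/ℏ = 2.680.
κw = 3.376, sinh(κw) = 14.61.
The exact tunnelling result is T⁻¹ = 1 + V₀² sinh²(κw) / [4E(V₀ − E)] = 225.5, so T = 0.00443.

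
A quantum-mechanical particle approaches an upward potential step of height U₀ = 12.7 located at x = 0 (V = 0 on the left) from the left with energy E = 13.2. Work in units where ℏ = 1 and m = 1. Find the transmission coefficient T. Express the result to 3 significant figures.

T = 0.546

The wavenumbers are k₁ = √(2mE)/ℏ = 5.138 on the left and k₂ = √(2m(E − U₀))/ℏ = 1.000 on the right.
Matching ψ and ψ′ at x = 0 gives r = (k₁ − k₂)/(k₁ + k₂), so R = r² = 0.4545 and T = 1 − R = 0.5455.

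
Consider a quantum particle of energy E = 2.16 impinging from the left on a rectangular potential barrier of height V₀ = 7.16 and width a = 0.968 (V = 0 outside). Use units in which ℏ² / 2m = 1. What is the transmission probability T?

T = 0.0436

Since E < V₀ the interior solution is evanescent with decay constant κ = √(2m(V₀ − E))/ℏ = 2.236.
κa = 2.165, sinh(κa) = 4.298.
Matching ψ, ψ′ at both faces gives T = [1 + V₀² sinh²(κa) / (4E(V₀ − E))]⁻¹ = 1/22.92 = 0.0436.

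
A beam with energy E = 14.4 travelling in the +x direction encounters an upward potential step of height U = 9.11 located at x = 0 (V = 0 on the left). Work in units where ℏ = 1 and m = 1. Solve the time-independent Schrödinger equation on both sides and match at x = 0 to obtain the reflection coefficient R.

R = 0.0601

The wavenumbers are k₁ = √(2mE)/ℏ = 5.367 on the left and k₂ = √(2m(E − U))/ℏ = 3.253 on the right.
Continuity of ψ and ψ′ at the step yields the reflection amplitude r = (k₁ − k₂)/(k₁ + k₂) = 0.2452; thus R = |r|² = 0.06015, T = 0.9399.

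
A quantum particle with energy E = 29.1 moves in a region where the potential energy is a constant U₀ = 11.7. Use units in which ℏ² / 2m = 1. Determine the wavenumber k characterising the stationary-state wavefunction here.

k = 4.17

With E > U₀ the solution is oscillatory, ψ ∝ e^{±ikx} with k = √(2m(E − U₀))/ℏ.
k = √(2 × 0.5 × 17.4) = 4.171.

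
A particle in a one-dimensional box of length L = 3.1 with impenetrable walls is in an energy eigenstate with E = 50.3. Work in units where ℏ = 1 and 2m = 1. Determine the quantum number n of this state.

n = 7

For an infinite well E_n = n²π²ℏ²/(2mL²), so n = (L/πℏ)√(2mE).
n = (3.1/π) × √(2 × 0.5 × 50.3) = 6.998 → n = 7.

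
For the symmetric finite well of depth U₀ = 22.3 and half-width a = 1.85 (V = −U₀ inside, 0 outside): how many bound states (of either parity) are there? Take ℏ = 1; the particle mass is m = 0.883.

Define the well-strength parameter z₀ = (a/ℏ)√(2mU₀) = 1.85 × √(2·0.883·22.3) = 11.61.
The even/odd transcendental equations gain one root per π/2 in z₀, giving N = 1 + ⌊2z₀/π⌋ = 1 + ⌊7.391⌋ = 8.

N = 8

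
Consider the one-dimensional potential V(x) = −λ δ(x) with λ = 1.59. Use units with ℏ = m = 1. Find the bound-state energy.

The bound state is ψ(x) = √κ e^{−κ|x|}. The derivative jump ψ'(0⁺) − ψ'(0⁻) = −(2mλ/ℏ²)ψ(0) fixes κ = mλ/ℏ² = 1.590.
Then E = −ℏ²κ²/(2m) = −mλ²/(2ℏ²) = -1.264.

E = -1.26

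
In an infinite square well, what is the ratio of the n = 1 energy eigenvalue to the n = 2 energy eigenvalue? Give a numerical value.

0.25

Since E_n ∝ n², the ratio is (1/2)² = 0.25.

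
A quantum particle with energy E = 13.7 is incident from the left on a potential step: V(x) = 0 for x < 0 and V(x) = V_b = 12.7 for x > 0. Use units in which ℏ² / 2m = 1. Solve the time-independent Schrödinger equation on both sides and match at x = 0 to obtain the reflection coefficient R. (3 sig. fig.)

The wavenumbers are k₁ = √(2mE)/ℏ = 3.701 on the left and k₂ = √(2m(E − V_b))/ℏ = 1.000 on the right.
Continuity of ψ and ψ′ at the step yields the reflection amplitude r = (k₁ − k₂)/(k₁ + k₂) = 0.5746; thus R = |r|² = 0.3302, T = 0.6698.

R = 0.330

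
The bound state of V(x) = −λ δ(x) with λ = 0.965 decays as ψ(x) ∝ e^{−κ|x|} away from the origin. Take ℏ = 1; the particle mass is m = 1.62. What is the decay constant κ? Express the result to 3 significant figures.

κ = 1.56

Integrate −(ℏ²/2m)ψ'' − λδ(x)ψ = Eψ from −ε to +ε: the ψ'' term gives ψ'(0⁺) − ψ'(0⁻) and the δ term gives −(2mλ/ℏ²)ψ(0).
With ψ ∝ e^{−κ|x|} this yields −2κ = −2mλ/ℏ², so κ = mλ/ℏ² = 1.563.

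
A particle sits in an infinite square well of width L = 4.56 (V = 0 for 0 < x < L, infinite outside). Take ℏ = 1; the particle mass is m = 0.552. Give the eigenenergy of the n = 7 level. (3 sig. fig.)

E = 21.1

The infinite-well eigenfunctions ψ_n = √(2/L) sin(nπx/L) vanish at both walls, giving E_n = n²π²ℏ²/(2mL²).
E_7 = 7² × π² / (2 × 0.552 × 4.56²) = 21.07.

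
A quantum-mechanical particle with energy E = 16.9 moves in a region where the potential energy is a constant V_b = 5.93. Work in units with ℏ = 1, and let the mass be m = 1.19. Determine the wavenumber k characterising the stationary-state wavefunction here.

With E > V_b the solution is oscillatory, ψ ∝ e^{±ikx} with k = √(2m(E − V_b))/ℏ.
k = √(2 × 1.19 × 10.97) = 5.110.

k = 5.11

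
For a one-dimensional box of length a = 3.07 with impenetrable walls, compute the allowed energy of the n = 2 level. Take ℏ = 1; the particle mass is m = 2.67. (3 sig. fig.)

E = 0.784

Requiring ψ(0) = ψ(a) = 0 quantises k = nπ/a, hence E_n = ℏ²k²/2m = n²π²ℏ²/(2ma²).
E_2 = 2² × π² / (2 × 2.67 × 3.07²) = 0.7844.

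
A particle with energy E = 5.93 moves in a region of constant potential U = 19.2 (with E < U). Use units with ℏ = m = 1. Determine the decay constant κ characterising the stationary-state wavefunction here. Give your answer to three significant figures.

Since E < U the TISE in this region is ψ'' = κ²ψ with κ = √(2m(U − E))/ℏ.
κ = √(2 × 1 × 13.27) = 5.152.

κ = 5.15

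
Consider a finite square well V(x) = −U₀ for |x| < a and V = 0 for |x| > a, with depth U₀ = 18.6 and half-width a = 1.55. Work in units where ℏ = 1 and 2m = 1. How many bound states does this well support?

Define the well-strength parameter z₀ = (a/ℏ)√(2mU₀) = 1.55 × √(2·0.5·18.6) = 6.685.
A new bound state (alternating even/odd) appears each time z₀ passes a multiple of π/2, so N = ⌊2z₀/π⌋ + 1 = ⌊4.256⌋ + 1 = 5.

N = 5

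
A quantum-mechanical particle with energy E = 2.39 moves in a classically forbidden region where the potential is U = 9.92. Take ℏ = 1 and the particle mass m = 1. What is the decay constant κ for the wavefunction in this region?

Since E < U the TISE in this region is ψ'' = κ²ψ with κ = √(2m(U − E))/ℏ.
κ = √(2 × 1 × 7.53) = 3.881.

κ = 3.88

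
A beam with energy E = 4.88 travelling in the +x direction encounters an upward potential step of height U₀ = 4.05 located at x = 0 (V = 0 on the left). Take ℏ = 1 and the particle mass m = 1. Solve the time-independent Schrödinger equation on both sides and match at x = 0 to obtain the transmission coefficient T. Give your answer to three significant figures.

On each side the TISE gives plane waves with k = √(2m(E − V))/ℏ: k₁ = √(2·1·4.88) = 3.124, k₂ = √(2·1·0.83) = 1.288.
Matching ψ and ψ′ at x = 0 gives r = (k₁ − k₂)/(k₁ + k₂), so R = r² = 0.1731 and T = 1 − R = 0.8269.

T = 0.827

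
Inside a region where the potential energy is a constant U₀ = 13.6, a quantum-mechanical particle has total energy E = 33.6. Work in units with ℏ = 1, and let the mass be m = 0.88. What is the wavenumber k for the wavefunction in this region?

With E > U₀ the solution is oscillatory, ψ ∝ e^{±ikx} with k = √(2m(E − U₀))/ℏ.
k = √(2 × 0.88 × 20) = 5.933.

k = 5.93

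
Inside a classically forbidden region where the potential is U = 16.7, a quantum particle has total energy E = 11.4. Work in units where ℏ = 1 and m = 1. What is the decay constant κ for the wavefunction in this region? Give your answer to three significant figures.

Since E < U the TISE in this region is ψ'' = κ²ψ with κ = √(2m(U − E))/ℏ.
κ = √(2 × 1 × 5.3) = 3.256.

κ = 3.26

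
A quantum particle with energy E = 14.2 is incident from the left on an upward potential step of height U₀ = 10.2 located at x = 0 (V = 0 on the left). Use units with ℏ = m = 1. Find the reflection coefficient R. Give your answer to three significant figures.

R = 0.0940

The wavenumbers are k₁ = √(2mE)/ℏ = 5.329 on the left and k₂ = √(2m(E − U₀))/ℏ = 2.828 on the right.
Matching ψ and ψ′ at x = 0 gives r = (k₁ − k₂)/(k₁ + k₂), so R = r² = 0.09398 and T = 1 − R = 0.9060.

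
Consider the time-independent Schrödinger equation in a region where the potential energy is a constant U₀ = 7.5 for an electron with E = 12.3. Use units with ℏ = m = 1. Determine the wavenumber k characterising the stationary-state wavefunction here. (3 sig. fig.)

k = 3.10

With E > U₀ the solution is oscillatory, ψ ∝ e^{±ikx} with k = √(2m(E − U₀))/ℏ.
k = √(2 × 1 × 4.8) = 3.098.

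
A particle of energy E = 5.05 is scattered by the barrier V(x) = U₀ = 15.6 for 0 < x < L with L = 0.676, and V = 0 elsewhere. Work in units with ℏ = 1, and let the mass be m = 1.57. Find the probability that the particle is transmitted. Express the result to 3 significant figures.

Since E < U₀ the interior solution is evanescent with decay constant κ = √(2m(U₀ − E))/ℏ = 5.756.
κL = 3.891, sinh(κL) = 24.46.
Matching ψ, ψ′ at both faces gives T = [1 + U₀² sinh²(κL) / (4E(U₀ − E))]⁻¹ = 1/684.5 = 0.00146.

T = 0.00146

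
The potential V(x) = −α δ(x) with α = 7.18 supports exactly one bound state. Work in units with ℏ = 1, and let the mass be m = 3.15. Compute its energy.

E = -81.2

The bound state is ψ(x) = √κ e^{−κ|x|}. The derivative jump ψ'(0⁺) − ψ'(0⁻) = −(2mα/ℏ²)ψ(0) fixes κ = mα/ℏ² = 22.62.
Then E = −ℏ²κ²/(2m) = −mα²/(2ℏ²) = -81.20.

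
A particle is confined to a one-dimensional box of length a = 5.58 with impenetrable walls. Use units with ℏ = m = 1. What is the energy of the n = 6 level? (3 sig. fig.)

Requiring ψ(0) = ψ(a) = 0 quantises k = nπ/a, hence E_n = ℏ²k²/2m = n²π²ℏ²/(2ma²).
E_6 = 6² × π² / (2 × 1 × 5.58²) = 5.706.

E = 5.71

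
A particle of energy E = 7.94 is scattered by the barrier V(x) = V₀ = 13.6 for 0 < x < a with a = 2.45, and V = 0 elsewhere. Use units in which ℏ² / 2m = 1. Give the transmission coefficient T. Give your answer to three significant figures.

Since E < V₀ the interior solution is evanescent with decay constant κ = √(2m(V₀ − E))/ℏ = 2.379.
κa = 5.829, sinh(κa) = 170.0.
The exact tunnelling result is T⁻¹ = 1 + V₀² sinh²(κa) / [4E(V₀ − E)] = 29720, so T = 0.0000336.

T = 0.0000336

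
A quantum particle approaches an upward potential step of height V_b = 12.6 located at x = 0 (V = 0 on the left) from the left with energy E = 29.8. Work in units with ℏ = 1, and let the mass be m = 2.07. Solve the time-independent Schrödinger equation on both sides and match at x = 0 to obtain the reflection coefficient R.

On each side the TISE gives plane waves with k = √(2m(E − V))/ℏ: k₁ = √(2·2.07·29.8) = 11.11, k₂ = √(2·2.07·17.2) = 8.438.
Matching ψ and ψ′ at x = 0 gives r = (k₁ − k₂)/(k₁ + k₂), so R = r² = 0.01864 and T = 1 − R = 0.9814.

R = 0.0186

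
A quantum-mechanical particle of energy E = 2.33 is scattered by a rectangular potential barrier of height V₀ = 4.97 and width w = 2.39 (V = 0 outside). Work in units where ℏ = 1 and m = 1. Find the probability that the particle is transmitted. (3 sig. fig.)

Since E < V₀ the interior solution is evanescent with decay constant κ = √(2m(V₀ − E))/ℏ = 2.298.
κw = 5.492, sinh(κw) = 121.3.
The exact tunnelling result is T⁻¹ = 1 + V₀² sinh²(κw) / [4E(V₀ − E)] = 14780, so T = 0.0000676.

T = 0.0000676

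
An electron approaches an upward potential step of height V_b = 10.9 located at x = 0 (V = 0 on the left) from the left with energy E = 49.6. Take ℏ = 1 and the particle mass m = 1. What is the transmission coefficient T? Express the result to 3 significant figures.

T = 0.996

The wavenumbers are k₁ = √(2mE)/ℏ = 9.960 on the left and k₂ = √(2m(E − V_b))/ℏ = 8.798 on the right.
Continuity of ψ and ψ′ at the step yields the reflection amplitude r = (k₁ − k₂)/(k₁ + k₂) = 0.06196; thus R = |r|² = 0.003839, T = 0.9962.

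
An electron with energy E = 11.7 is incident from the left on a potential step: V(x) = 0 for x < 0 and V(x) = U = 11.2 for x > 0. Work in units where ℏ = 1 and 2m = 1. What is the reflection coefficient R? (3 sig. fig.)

The wavenumbers are k₁ = √(2mE)/ℏ = 3.421 on the left and k₂ = √(2m(E − U))/ℏ = 0.7071 on the right.
Matching ψ and ψ′ at x = 0 gives r = (k₁ − k₂)/(k₁ + k₂), so R = r² = 0.4321 and T = 1 − R = 0.5679.

R = 0.432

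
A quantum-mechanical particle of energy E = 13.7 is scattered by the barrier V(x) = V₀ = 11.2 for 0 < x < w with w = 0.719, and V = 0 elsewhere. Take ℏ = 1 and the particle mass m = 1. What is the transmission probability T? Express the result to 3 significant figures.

E > V₀: inside the barrier k₂ = √(2m(E − V₀))/ℏ = 2.236, k₂w = 1.608.
T = [1 + V₀² sin²(k₂w) / (4E(E − V₀))]⁻¹ = 1/1.914 = 0.522.

T = 0.522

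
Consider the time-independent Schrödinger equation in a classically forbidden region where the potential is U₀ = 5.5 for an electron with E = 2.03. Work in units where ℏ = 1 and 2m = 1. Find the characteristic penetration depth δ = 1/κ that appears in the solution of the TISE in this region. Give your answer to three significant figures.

Since E < U₀ the TISE in this region is ψ'' = κ²ψ with κ = √(2m(U₀ − E))/ℏ.
κ = √(2 × 0.5 × 3.47) = 1.863. The penetration depth is δ = 1/κ = 0.537.

δ = 0.537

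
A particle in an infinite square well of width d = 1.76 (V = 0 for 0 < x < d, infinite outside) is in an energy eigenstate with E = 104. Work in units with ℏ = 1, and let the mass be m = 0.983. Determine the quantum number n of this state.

n = 8

From E_n = n²π²ℏ²/(2md²) invert to n = √(2md²E)/(πℏ).
n = (1.76/π) × √(2 × 0.983 × 104) = 8.011 → n = 8.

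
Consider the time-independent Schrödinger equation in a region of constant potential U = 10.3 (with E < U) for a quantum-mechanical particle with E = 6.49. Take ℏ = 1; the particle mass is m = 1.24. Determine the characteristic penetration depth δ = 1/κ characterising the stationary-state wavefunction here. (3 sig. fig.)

Since E < U the TISE in this region is ψ'' = κ²ψ with κ = √(2m(U − E))/ℏ.
κ = √(2 × 1.24 × 3.81) = 3.074. The penetration depth is δ = 1/κ = 0.325.

δ = 0.325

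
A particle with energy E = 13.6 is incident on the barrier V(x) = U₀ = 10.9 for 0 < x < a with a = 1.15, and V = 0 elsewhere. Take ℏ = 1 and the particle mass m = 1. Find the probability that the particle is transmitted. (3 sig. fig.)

E > U₀: inside the barrier k₂ = √(2m(E − U₀))/ℏ = 2.324, k₂a = 2.672.
T = [1 + U₀² sin²(k₂a) / (4E(E − U₀))]⁻¹ = 1/1.165 = 0.858.

T = 0.858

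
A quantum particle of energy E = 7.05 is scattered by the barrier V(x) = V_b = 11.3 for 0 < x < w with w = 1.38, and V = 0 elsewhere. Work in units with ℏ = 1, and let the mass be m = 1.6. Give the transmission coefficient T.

T = 0.000143

E < V_b: inside the barrier ψ ∝ e^{±κx} with κ = √(2m(V_b − E))/ℏ = 3.688.
κw = 5.089, sinh(κw) = 81.13.
Matching ψ, ψ′ at both faces gives T = [1 + V_b² sinh²(κw) / (4E(V_b − E))]⁻¹ = 1/7013 = 0.000143.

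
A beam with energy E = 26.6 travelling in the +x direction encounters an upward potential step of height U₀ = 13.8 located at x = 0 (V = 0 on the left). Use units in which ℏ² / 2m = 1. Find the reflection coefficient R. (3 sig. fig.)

The wavenumbers are k₁ = √(2mE)/ℏ = 5.158 on the left and k₂ = √(2m(E − U₀))/ℏ = 3.578 on the right.
Matching ψ and ψ′ at x = 0 gives r = (k₁ − k₂)/(k₁ + k₂), so R = r² = 0.03271 and T = 1 − R = 0.9673.

R = 0.0327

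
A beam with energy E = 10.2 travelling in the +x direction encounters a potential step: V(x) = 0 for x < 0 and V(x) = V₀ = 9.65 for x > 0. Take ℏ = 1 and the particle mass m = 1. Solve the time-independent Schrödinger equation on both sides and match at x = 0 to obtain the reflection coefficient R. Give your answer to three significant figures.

On each side the TISE gives plane waves with k = √(2m(E − V))/ℏ: k₁ = √(2·1·10.2) = 4.517, k₂ = √(2·1·0.55) = 1.049.
Continuity of ψ and ψ′ at the step yields the reflection amplitude r = (k₁ − k₂)/(k₁ + k₂) = 0.6231; thus R = |r|² = 0.3883, T = 0.6117.

R = 0.388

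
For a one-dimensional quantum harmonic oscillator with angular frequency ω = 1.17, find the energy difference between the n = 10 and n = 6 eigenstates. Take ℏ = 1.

ΔE = 4.68

E_n = ℏω(n + ½), so ΔE = (10 − 6) ℏω = 4 × 1.17 = 4.680.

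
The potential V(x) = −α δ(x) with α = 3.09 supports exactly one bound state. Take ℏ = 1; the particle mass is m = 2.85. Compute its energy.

For x ≠ 0 the bound state is ψ ∝ e^{−κ|x|}; integrating the TISE across the delta gives the cusp condition 2κ = 2mα/ℏ², so κ = 8.807.
Then E = −ℏ²κ²/(2m) = −mα²/(2ℏ²) = -13.61.

E = -13.6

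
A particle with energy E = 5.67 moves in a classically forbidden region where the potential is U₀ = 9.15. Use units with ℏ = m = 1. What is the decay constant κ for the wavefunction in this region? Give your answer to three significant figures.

Since E < U₀ the TISE in this region is ψ'' = κ²ψ with κ = √(2m(U₀ − E))/ℏ.
κ = √(2 × 1 × 3.48) = 2.638.

κ = 2.64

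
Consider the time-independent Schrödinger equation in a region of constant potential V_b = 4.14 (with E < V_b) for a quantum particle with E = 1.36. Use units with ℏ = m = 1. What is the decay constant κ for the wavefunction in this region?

κ = 2.36

Since E < V_b the TISE in this region is ψ'' = κ²ψ with κ = √(2m(V_b − E))/ℏ.
κ = √(2 × 1 × 2.78) = 2.358.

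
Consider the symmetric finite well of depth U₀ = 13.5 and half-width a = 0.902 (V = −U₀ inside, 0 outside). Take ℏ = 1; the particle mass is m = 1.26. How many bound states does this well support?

N = 4

Define the well-strength parameter z₀ = (a/ℏ)√(2mU₀) = 0.902 × √(2·1.26·13.5) = 5.261.
The even/odd transcendental equations gain one root per π/2 in z₀, giving N = 1 + ⌊2z₀/π⌋ = 1 + ⌊3.349⌋ = 4.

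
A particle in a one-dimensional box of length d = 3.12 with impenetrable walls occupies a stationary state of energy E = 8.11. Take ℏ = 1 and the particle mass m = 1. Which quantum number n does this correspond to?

From E_n = n²π²ℏ²/(2md²) invert to n = √(2md²E)/(πℏ).
n = (3.12/π) × √(2 × 1 × 8.11) = 4.000 → n = 4.

n = 4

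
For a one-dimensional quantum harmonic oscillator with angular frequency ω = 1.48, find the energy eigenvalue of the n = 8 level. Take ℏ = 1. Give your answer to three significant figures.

E = 12.6

The oscillator eigenvalues are E_n = ℏω(n + ½), so E_8 = 1.48 × 8.5 = 12.58.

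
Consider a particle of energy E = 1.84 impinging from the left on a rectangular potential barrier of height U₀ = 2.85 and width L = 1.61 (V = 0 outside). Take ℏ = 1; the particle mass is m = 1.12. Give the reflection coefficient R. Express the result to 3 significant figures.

R = 0.972

E < U₀: inside the barrier ψ ∝ e^{±κx} with κ = √(2m(U₀ − E))/ℏ = 1.504.
κL = 2.422, sinh(κL) = 5.588.
The exact tunnelling result is T⁻¹ = 1 + U₀² sinh²(κL) / [4E(U₀ − E)] = 35.12, so T = 0.0285.
R = 1 − T = 0.972.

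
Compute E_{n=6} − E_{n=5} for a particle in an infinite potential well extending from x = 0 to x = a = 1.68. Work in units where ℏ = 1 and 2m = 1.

E_n = n²π²ℏ²/(2ma²), so ΔE = (6² − 5²) π²ℏ²/(2ma²).
ΔE = 11 × π² / (2 × 0.5 × 1.68²) = 38.47.

ΔE = 38.5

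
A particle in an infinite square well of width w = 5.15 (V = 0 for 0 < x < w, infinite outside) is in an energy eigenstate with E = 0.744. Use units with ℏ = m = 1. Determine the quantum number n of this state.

n = 2

For an infinite well E_n = n²π²ℏ²/(2mw²), so n = (w/πℏ)√(2mE).
n = (5.15/π) × √(2 × 1 × 0.744) = 2.000 → n = 2.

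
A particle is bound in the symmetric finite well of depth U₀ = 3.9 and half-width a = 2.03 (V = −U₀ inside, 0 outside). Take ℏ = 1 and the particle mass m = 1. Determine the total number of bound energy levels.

Define the well-strength parameter z₀ = (a/ℏ)√(2mU₀) = 2.03 × √(2·1·3.9) = 5.669.
The even/odd transcendental equations gain one root per π/2 in z₀, giving N = 1 + ⌊2z₀/π⌋ = 1 + ⌊3.609⌋ = 4.

N = 4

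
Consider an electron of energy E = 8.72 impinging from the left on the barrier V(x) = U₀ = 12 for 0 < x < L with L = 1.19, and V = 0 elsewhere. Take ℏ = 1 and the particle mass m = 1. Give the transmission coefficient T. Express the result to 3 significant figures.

E < U₀: inside the barrier ψ ∝ e^{±κx} with κ = √(2m(U₀ − E))/ℏ = 2.561.
κL = 3.048, sinh(κL) = 10.51.
Matching ψ, ψ′ at both faces gives T = [1 + U₀² sinh²(κL) / (4E(U₀ − E))]⁻¹ = 1/140.1 = 0.00714.

T = 0.00714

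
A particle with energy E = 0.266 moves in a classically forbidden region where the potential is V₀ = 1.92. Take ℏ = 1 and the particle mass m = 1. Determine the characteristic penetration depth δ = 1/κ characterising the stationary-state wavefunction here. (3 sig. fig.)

δ = 0.550

Since E < V₀ the TISE in this region is ψ'' = κ²ψ with κ = √(2m(V₀ − E))/ℏ.
κ = √(2 × 1 × 1.654) = 1.819. The penetration depth is δ = 1/κ = 0.550.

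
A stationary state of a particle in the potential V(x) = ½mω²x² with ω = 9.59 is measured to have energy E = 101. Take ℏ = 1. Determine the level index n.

n = 10

E_n = ℏω(n + ½) ⇒ n = E/(ℏω) − ½ = 101/9.59 − 0.5 = 10.032 → n = 10.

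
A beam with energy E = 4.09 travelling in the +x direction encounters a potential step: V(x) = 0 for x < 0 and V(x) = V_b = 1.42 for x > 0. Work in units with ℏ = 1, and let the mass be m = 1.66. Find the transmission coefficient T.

On each side the TISE gives plane waves with k = √(2m(E − V))/ℏ: k₁ = √(2·1.66·4.09) = 3.685, k₂ = √(2·1.66·2.67) = 2.977.
Matching ψ and ψ′ at x = 0 gives r = (k₁ − k₂)/(k₁ + k₂), so R = r² = 0.01128 and T = 1 − R = 0.9887.

T = 0.989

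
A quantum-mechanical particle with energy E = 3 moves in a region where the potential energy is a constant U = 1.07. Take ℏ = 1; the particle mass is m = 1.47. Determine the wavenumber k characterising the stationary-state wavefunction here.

With E > U the solution is oscillatory, ψ ∝ e^{±ikx} with k = √(2m(E − U))/ℏ.
k = √(2 × 1.47 × 1.93) = 2.382.

k = 2.38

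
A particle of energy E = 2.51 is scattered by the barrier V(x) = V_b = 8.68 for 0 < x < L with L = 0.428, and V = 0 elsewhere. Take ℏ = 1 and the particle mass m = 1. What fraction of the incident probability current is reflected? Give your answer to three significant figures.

E < V_b: inside the barrier ψ ∝ e^{±κx} with κ = √(2m(V_b − E))/ℏ = 3.513.
κL = 1.503, sinh(κL) = 2.138.
Matching ψ, ψ′ at both faces gives T = [1 + V_b² sinh²(κL) / (4E(V_b − E))]⁻¹ = 1/6.557 = 0.153.
R = 1 − T = 0.847.

R = 0.847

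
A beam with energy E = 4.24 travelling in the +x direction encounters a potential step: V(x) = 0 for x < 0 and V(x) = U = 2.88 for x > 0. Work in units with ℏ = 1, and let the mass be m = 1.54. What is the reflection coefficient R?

R = 0.0766

The wavenumbers are k₁ = √(2mE)/ℏ = 3.614 on the left and k₂ = √(2m(E − U))/ℏ = 2.047 on the right.
Continuity of ψ and ψ′ at the step yields the reflection amplitude r = (k₁ − k₂)/(k₁ + k₂) = 0.2769; thus R = |r|² = 0.07665, T = 0.9234.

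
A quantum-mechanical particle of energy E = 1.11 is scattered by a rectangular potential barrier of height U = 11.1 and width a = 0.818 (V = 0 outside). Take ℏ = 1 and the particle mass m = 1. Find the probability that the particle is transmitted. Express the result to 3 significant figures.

T = 0.000961

Since E < U the interior solution is evanescent with decay constant κ = √(2m(U − E))/ℏ = 4.470.
κa = 3.656, sinh(κa) = 19.35.
Matching ψ, ψ′ at both faces gives T = [1 + U² sinh²(κa) / (4E(U − E))]⁻¹ = 1/1041 = 0.000961.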